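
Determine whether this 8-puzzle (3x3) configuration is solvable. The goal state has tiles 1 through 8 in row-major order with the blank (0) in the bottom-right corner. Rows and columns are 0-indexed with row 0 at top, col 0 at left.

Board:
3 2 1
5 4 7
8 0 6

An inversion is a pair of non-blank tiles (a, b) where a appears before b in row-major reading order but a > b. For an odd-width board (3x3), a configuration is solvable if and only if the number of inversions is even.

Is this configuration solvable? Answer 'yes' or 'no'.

Answer: yes

Derivation:
Inversions (pairs i<j in row-major order where tile[i] > tile[j] > 0): 6
6 is even, so the puzzle is solvable.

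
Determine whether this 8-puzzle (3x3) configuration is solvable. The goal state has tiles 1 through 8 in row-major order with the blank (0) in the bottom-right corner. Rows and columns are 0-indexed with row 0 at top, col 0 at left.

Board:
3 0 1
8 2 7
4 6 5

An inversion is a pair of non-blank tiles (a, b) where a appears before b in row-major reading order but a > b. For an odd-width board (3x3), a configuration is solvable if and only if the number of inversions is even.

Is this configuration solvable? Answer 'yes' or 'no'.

Inversions (pairs i<j in row-major order where tile[i] > tile[j] > 0): 11
11 is odd, so the puzzle is not solvable.

Answer: no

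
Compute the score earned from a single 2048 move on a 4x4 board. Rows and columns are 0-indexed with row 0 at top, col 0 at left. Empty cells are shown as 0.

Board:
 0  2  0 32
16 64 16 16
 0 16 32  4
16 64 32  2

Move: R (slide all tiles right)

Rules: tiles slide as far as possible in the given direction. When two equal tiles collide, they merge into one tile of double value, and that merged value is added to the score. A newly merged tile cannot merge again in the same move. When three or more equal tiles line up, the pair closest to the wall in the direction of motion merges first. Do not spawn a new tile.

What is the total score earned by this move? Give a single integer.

Slide right:
row 0: [0, 2, 0, 32] -> [0, 0, 2, 32]  score +0 (running 0)
row 1: [16, 64, 16, 16] -> [0, 16, 64, 32]  score +32 (running 32)
row 2: [0, 16, 32, 4] -> [0, 16, 32, 4]  score +0 (running 32)
row 3: [16, 64, 32, 2] -> [16, 64, 32, 2]  score +0 (running 32)
Board after move:
 0  0  2 32
 0 16 64 32
 0 16 32  4
16 64 32  2

Answer: 32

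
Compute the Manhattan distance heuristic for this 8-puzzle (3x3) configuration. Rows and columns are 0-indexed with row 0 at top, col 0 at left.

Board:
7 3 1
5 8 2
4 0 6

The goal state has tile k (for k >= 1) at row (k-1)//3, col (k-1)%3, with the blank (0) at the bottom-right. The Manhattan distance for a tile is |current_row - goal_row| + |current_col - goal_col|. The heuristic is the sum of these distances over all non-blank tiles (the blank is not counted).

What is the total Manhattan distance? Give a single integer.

Answer: 11

Derivation:
Tile 7: (0,0)->(2,0) = 2
Tile 3: (0,1)->(0,2) = 1
Tile 1: (0,2)->(0,0) = 2
Tile 5: (1,0)->(1,1) = 1
Tile 8: (1,1)->(2,1) = 1
Tile 2: (1,2)->(0,1) = 2
Tile 4: (2,0)->(1,0) = 1
Tile 6: (2,2)->(1,2) = 1
Sum: 2 + 1 + 2 + 1 + 1 + 2 + 1 + 1 = 11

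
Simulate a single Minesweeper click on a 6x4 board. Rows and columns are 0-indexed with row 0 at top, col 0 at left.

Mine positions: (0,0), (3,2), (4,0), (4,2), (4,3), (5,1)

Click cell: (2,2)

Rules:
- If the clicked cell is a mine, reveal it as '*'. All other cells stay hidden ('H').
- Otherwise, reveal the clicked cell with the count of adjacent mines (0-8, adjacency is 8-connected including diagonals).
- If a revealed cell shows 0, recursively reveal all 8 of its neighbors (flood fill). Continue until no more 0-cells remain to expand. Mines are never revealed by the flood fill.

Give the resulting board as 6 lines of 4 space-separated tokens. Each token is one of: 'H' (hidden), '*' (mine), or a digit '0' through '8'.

H H H H
H H H H
H H 1 H
H H H H
H H H H
H H H H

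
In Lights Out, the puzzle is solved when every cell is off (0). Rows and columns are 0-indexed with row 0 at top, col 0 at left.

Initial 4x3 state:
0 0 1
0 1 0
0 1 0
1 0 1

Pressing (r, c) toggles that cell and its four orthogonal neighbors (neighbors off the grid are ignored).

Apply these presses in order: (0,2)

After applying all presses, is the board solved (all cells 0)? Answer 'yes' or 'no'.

After press 1 at (0,2):
0 1 0
0 1 1
0 1 0
1 0 1

Lights still on: 6

Answer: no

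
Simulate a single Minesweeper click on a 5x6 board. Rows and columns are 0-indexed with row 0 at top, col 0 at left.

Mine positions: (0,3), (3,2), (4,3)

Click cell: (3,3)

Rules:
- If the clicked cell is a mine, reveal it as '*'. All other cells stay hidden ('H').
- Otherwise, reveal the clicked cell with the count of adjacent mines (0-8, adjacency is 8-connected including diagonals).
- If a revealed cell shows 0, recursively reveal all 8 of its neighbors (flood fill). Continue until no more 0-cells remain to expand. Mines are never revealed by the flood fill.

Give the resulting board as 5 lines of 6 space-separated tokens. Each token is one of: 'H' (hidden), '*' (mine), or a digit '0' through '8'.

H H H H H H
H H H H H H
H H H H H H
H H H 2 H H
H H H H H H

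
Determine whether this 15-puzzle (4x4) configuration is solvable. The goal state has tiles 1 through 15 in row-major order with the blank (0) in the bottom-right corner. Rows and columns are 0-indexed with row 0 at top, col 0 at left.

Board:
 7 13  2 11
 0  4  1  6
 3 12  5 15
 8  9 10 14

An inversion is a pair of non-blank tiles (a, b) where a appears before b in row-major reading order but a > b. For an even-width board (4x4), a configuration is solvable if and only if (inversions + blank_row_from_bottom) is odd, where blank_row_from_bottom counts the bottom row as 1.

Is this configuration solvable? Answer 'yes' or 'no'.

Inversions: 38
Blank is in row 1 (0-indexed from top), which is row 3 counting from the bottom (bottom = 1).
38 + 3 = 41, which is odd, so the puzzle is solvable.

Answer: yes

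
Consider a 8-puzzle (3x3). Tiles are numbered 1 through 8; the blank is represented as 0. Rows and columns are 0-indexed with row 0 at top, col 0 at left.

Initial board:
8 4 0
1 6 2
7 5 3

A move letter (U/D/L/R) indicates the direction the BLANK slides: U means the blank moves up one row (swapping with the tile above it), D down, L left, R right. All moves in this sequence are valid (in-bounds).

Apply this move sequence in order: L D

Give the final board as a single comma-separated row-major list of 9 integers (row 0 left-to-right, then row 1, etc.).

After move 1 (L):
8 0 4
1 6 2
7 5 3

After move 2 (D):
8 6 4
1 0 2
7 5 3

Answer: 8, 6, 4, 1, 0, 2, 7, 5, 3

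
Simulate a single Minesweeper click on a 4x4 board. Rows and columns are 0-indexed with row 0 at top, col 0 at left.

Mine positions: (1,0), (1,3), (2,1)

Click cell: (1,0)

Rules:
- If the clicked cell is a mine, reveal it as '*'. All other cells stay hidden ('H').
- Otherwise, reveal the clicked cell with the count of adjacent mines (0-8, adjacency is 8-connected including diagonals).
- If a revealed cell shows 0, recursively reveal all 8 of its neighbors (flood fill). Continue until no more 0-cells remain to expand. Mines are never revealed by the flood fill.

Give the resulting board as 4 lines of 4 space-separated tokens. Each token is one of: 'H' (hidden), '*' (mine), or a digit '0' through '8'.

H H H H
* H H H
H H H H
H H H H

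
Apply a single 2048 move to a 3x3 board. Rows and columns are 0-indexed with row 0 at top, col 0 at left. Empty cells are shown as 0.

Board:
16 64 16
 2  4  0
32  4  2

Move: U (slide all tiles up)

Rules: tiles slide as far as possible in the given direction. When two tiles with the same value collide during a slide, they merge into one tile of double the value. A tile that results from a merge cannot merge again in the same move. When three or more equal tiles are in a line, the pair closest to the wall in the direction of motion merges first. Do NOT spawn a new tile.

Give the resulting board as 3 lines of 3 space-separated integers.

Slide up:
col 0: [16, 2, 32] -> [16, 2, 32]
col 1: [64, 4, 4] -> [64, 8, 0]
col 2: [16, 0, 2] -> [16, 2, 0]

Answer: 16 64 16
 2  8  2
32  0  0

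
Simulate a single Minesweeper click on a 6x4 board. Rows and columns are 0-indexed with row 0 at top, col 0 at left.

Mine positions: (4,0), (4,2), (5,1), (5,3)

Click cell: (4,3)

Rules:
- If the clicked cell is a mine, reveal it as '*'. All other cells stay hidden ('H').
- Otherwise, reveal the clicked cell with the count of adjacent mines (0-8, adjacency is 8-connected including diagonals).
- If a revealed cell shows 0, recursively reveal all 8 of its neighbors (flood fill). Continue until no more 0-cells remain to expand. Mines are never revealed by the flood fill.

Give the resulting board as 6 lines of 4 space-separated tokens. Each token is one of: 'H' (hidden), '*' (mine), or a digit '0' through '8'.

H H H H
H H H H
H H H H
H H H H
H H H 2
H H H H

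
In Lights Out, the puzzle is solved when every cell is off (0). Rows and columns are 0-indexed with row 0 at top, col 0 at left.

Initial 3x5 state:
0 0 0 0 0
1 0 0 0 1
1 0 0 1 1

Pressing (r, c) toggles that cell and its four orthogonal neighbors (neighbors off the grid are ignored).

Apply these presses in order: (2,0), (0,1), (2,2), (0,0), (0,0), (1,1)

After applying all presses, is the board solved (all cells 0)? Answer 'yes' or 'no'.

Answer: no

Derivation:
After press 1 at (2,0):
0 0 0 0 0
0 0 0 0 1
0 1 0 1 1

After press 2 at (0,1):
1 1 1 0 0
0 1 0 0 1
0 1 0 1 1

After press 3 at (2,2):
1 1 1 0 0
0 1 1 0 1
0 0 1 0 1

After press 4 at (0,0):
0 0 1 0 0
1 1 1 0 1
0 0 1 0 1

After press 5 at (0,0):
1 1 1 0 0
0 1 1 0 1
0 0 1 0 1

After press 6 at (1,1):
1 0 1 0 0
1 0 0 0 1
0 1 1 0 1

Lights still on: 7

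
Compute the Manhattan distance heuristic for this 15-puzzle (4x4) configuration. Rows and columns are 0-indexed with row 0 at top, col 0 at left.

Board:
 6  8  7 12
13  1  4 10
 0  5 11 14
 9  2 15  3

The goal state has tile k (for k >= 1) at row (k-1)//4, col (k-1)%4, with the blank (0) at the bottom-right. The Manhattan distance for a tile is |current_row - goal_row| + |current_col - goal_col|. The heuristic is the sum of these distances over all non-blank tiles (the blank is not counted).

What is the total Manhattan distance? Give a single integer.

Tile 6: (0,0)->(1,1) = 2
Tile 8: (0,1)->(1,3) = 3
Tile 7: (0,2)->(1,2) = 1
Tile 12: (0,3)->(2,3) = 2
Tile 13: (1,0)->(3,0) = 2
Tile 1: (1,1)->(0,0) = 2
Tile 4: (1,2)->(0,3) = 2
Tile 10: (1,3)->(2,1) = 3
Tile 5: (2,1)->(1,0) = 2
Tile 11: (2,2)->(2,2) = 0
Tile 14: (2,3)->(3,1) = 3
Tile 9: (3,0)->(2,0) = 1
Tile 2: (3,1)->(0,1) = 3
Tile 15: (3,2)->(3,2) = 0
Tile 3: (3,3)->(0,2) = 4
Sum: 2 + 3 + 1 + 2 + 2 + 2 + 2 + 3 + 2 + 0 + 3 + 1 + 3 + 0 + 4 = 30

Answer: 30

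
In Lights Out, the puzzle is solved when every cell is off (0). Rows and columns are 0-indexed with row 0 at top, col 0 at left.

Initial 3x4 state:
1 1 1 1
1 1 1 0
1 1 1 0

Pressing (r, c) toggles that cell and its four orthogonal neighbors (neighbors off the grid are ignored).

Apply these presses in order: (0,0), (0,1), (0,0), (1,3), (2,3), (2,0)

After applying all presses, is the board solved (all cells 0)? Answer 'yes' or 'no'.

Answer: yes

Derivation:
After press 1 at (0,0):
0 0 1 1
0 1 1 0
1 1 1 0

After press 2 at (0,1):
1 1 0 1
0 0 1 0
1 1 1 0

After press 3 at (0,0):
0 0 0 1
1 0 1 0
1 1 1 0

After press 4 at (1,3):
0 0 0 0
1 0 0 1
1 1 1 1

After press 5 at (2,3):
0 0 0 0
1 0 0 0
1 1 0 0

After press 6 at (2,0):
0 0 0 0
0 0 0 0
0 0 0 0

Lights still on: 0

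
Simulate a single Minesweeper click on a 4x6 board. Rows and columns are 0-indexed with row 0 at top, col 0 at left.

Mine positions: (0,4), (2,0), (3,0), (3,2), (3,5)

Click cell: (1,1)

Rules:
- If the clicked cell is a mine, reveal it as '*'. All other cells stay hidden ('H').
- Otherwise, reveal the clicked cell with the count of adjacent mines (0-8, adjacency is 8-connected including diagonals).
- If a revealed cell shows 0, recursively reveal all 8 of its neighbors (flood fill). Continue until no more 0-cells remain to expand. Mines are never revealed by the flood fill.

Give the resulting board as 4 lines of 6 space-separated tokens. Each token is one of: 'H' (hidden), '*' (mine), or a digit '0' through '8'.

H H H H H H
H 1 H H H H
H H H H H H
H H H H H H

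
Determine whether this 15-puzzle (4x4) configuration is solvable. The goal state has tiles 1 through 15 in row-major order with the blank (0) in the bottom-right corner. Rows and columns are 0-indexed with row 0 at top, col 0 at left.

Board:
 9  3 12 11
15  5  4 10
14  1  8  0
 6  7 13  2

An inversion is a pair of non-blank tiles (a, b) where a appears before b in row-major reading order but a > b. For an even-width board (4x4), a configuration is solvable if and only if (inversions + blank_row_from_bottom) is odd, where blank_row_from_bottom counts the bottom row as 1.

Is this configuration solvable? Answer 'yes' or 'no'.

Inversions: 59
Blank is in row 2 (0-indexed from top), which is row 2 counting from the bottom (bottom = 1).
59 + 2 = 61, which is odd, so the puzzle is solvable.

Answer: yes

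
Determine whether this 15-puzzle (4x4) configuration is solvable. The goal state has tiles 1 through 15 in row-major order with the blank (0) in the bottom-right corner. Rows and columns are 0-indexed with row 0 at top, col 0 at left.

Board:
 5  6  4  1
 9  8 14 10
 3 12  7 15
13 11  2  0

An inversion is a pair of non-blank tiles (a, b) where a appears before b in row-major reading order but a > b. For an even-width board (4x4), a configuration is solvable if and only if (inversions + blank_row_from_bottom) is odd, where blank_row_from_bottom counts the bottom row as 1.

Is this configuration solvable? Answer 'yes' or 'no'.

Answer: no

Derivation:
Inversions: 39
Blank is in row 3 (0-indexed from top), which is row 1 counting from the bottom (bottom = 1).
39 + 1 = 40, which is even, so the puzzle is not solvable.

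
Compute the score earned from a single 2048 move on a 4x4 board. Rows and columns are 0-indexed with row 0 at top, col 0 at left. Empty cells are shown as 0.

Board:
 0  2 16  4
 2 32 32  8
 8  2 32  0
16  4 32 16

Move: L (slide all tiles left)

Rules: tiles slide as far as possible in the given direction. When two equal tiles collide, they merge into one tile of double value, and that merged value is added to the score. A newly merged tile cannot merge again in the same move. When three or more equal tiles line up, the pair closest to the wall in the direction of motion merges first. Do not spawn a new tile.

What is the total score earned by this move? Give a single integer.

Slide left:
row 0: [0, 2, 16, 4] -> [2, 16, 4, 0]  score +0 (running 0)
row 1: [2, 32, 32, 8] -> [2, 64, 8, 0]  score +64 (running 64)
row 2: [8, 2, 32, 0] -> [8, 2, 32, 0]  score +0 (running 64)
row 3: [16, 4, 32, 16] -> [16, 4, 32, 16]  score +0 (running 64)
Board after move:
 2 16  4  0
 2 64  8  0
 8  2 32  0
16  4 32 16

Answer: 64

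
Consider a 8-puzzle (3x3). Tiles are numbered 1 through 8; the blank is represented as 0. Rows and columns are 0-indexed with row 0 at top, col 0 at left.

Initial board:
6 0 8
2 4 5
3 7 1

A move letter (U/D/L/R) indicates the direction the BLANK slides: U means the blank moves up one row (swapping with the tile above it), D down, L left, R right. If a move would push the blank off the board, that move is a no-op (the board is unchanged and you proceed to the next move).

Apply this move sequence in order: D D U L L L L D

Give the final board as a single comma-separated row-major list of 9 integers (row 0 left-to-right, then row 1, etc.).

After move 1 (D):
6 4 8
2 0 5
3 7 1

After move 2 (D):
6 4 8
2 7 5
3 0 1

After move 3 (U):
6 4 8
2 0 5
3 7 1

After move 4 (L):
6 4 8
0 2 5
3 7 1

After move 5 (L):
6 4 8
0 2 5
3 7 1

After move 6 (L):
6 4 8
0 2 5
3 7 1

After move 7 (L):
6 4 8
0 2 5
3 7 1

After move 8 (D):
6 4 8
3 2 5
0 7 1

Answer: 6, 4, 8, 3, 2, 5, 0, 7, 1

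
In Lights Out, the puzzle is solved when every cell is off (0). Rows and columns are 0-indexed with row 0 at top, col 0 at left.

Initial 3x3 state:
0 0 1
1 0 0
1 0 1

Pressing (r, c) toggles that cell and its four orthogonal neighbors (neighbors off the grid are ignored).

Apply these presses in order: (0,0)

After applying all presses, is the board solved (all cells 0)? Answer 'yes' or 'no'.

Answer: no

Derivation:
After press 1 at (0,0):
1 1 1
0 0 0
1 0 1

Lights still on: 5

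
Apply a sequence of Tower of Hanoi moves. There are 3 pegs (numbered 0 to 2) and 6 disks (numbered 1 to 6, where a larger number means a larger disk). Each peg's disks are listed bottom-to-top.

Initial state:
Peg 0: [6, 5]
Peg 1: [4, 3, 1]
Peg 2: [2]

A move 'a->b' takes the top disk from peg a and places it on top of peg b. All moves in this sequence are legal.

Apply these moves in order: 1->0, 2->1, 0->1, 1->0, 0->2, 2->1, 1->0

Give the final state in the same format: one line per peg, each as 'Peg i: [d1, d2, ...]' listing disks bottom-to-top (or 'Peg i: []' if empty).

Answer: Peg 0: [6, 5, 1]
Peg 1: [4, 3, 2]
Peg 2: []

Derivation:
After move 1 (1->0):
Peg 0: [6, 5, 1]
Peg 1: [4, 3]
Peg 2: [2]

After move 2 (2->1):
Peg 0: [6, 5, 1]
Peg 1: [4, 3, 2]
Peg 2: []

After move 3 (0->1):
Peg 0: [6, 5]
Peg 1: [4, 3, 2, 1]
Peg 2: []

After move 4 (1->0):
Peg 0: [6, 5, 1]
Peg 1: [4, 3, 2]
Peg 2: []

After move 5 (0->2):
Peg 0: [6, 5]
Peg 1: [4, 3, 2]
Peg 2: [1]

After move 6 (2->1):
Peg 0: [6, 5]
Peg 1: [4, 3, 2, 1]
Peg 2: []

After move 7 (1->0):
Peg 0: [6, 5, 1]
Peg 1: [4, 3, 2]
Peg 2: []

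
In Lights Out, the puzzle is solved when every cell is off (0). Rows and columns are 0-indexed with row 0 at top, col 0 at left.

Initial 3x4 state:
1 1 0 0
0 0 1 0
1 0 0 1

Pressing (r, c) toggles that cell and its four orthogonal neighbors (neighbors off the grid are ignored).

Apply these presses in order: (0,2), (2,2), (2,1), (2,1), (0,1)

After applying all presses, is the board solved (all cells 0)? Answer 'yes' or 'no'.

After press 1 at (0,2):
1 0 1 1
0 0 0 0
1 0 0 1

After press 2 at (2,2):
1 0 1 1
0 0 1 0
1 1 1 0

After press 3 at (2,1):
1 0 1 1
0 1 1 0
0 0 0 0

After press 4 at (2,1):
1 0 1 1
0 0 1 0
1 1 1 0

After press 5 at (0,1):
0 1 0 1
0 1 1 0
1 1 1 0

Lights still on: 7

Answer: no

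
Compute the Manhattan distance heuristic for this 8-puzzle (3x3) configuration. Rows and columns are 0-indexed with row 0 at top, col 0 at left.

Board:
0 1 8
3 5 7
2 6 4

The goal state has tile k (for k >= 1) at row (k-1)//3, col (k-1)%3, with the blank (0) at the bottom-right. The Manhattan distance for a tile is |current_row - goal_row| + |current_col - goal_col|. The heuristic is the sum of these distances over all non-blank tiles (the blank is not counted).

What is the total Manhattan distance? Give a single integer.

Answer: 18

Derivation:
Tile 1: at (0,1), goal (0,0), distance |0-0|+|1-0| = 1
Tile 8: at (0,2), goal (2,1), distance |0-2|+|2-1| = 3
Tile 3: at (1,0), goal (0,2), distance |1-0|+|0-2| = 3
Tile 5: at (1,1), goal (1,1), distance |1-1|+|1-1| = 0
Tile 7: at (1,2), goal (2,0), distance |1-2|+|2-0| = 3
Tile 2: at (2,0), goal (0,1), distance |2-0|+|0-1| = 3
Tile 6: at (2,1), goal (1,2), distance |2-1|+|1-2| = 2
Tile 4: at (2,2), goal (1,0), distance |2-1|+|2-0| = 3
Sum: 1 + 3 + 3 + 0 + 3 + 3 + 2 + 3 = 18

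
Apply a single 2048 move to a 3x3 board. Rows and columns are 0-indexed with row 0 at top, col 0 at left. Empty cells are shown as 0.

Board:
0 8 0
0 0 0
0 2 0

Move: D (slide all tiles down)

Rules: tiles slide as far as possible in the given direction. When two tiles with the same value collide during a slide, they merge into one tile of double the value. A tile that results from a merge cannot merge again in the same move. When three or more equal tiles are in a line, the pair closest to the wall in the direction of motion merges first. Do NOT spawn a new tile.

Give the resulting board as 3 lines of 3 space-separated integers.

Slide down:
col 0: [0, 0, 0] -> [0, 0, 0]
col 1: [8, 0, 2] -> [0, 8, 2]
col 2: [0, 0, 0] -> [0, 0, 0]

Answer: 0 0 0
0 8 0
0 2 0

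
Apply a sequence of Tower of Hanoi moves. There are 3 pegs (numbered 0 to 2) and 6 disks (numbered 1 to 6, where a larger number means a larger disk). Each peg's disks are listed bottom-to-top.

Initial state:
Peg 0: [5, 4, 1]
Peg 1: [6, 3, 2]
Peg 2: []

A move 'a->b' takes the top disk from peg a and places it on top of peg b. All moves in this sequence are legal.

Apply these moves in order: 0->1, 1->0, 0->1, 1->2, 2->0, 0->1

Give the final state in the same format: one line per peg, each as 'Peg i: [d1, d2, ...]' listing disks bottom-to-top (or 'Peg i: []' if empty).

Answer: Peg 0: [5, 4]
Peg 1: [6, 3, 2, 1]
Peg 2: []

Derivation:
After move 1 (0->1):
Peg 0: [5, 4]
Peg 1: [6, 3, 2, 1]
Peg 2: []

After move 2 (1->0):
Peg 0: [5, 4, 1]
Peg 1: [6, 3, 2]
Peg 2: []

After move 3 (0->1):
Peg 0: [5, 4]
Peg 1: [6, 3, 2, 1]
Peg 2: []

After move 4 (1->2):
Peg 0: [5, 4]
Peg 1: [6, 3, 2]
Peg 2: [1]

After move 5 (2->0):
Peg 0: [5, 4, 1]
Peg 1: [6, 3, 2]
Peg 2: []

After move 6 (0->1):
Peg 0: [5, 4]
Peg 1: [6, 3, 2, 1]
Peg 2: []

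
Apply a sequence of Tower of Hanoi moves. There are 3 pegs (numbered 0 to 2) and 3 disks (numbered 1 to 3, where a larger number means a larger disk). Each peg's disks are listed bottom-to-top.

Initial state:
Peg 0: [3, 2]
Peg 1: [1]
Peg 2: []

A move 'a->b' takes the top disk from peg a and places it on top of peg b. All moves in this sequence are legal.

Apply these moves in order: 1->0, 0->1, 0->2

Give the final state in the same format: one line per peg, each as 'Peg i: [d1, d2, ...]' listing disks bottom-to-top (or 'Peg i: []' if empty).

Answer: Peg 0: [3]
Peg 1: [1]
Peg 2: [2]

Derivation:
After move 1 (1->0):
Peg 0: [3, 2, 1]
Peg 1: []
Peg 2: []

After move 2 (0->1):
Peg 0: [3, 2]
Peg 1: [1]
Peg 2: []

After move 3 (0->2):
Peg 0: [3]
Peg 1: [1]
Peg 2: [2]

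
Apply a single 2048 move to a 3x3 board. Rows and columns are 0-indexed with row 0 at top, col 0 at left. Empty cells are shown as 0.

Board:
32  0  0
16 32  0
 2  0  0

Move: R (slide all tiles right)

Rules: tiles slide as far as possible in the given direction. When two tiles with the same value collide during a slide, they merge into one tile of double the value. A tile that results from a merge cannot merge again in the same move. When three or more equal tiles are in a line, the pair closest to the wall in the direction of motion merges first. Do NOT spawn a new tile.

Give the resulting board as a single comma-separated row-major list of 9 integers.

Slide right:
row 0: [32, 0, 0] -> [0, 0, 32]
row 1: [16, 32, 0] -> [0, 16, 32]
row 2: [2, 0, 0] -> [0, 0, 2]

Answer: 0, 0, 32, 0, 16, 32, 0, 0, 2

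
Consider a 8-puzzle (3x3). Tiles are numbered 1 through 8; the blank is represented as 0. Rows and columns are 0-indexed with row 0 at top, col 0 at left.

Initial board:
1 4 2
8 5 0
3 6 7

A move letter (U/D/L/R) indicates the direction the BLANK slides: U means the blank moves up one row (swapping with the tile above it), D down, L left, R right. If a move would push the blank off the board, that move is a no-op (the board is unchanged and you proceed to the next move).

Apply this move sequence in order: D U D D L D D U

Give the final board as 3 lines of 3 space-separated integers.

After move 1 (D):
1 4 2
8 5 7
3 6 0

After move 2 (U):
1 4 2
8 5 0
3 6 7

After move 3 (D):
1 4 2
8 5 7
3 6 0

After move 4 (D):
1 4 2
8 5 7
3 6 0

After move 5 (L):
1 4 2
8 5 7
3 0 6

After move 6 (D):
1 4 2
8 5 7
3 0 6

After move 7 (D):
1 4 2
8 5 7
3 0 6

After move 8 (U):
1 4 2
8 0 7
3 5 6

Answer: 1 4 2
8 0 7
3 5 6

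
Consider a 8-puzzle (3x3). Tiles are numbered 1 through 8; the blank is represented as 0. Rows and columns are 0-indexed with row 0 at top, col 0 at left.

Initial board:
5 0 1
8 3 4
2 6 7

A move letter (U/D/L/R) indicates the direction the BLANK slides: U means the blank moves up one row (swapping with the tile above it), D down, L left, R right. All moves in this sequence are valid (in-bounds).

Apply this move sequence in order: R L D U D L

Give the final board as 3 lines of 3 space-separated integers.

Answer: 5 3 1
0 8 4
2 6 7

Derivation:
After move 1 (R):
5 1 0
8 3 4
2 6 7

After move 2 (L):
5 0 1
8 3 4
2 6 7

After move 3 (D):
5 3 1
8 0 4
2 6 7

After move 4 (U):
5 0 1
8 3 4
2 6 7

After move 5 (D):
5 3 1
8 0 4
2 6 7

After move 6 (L):
5 3 1
0 8 4
2 6 7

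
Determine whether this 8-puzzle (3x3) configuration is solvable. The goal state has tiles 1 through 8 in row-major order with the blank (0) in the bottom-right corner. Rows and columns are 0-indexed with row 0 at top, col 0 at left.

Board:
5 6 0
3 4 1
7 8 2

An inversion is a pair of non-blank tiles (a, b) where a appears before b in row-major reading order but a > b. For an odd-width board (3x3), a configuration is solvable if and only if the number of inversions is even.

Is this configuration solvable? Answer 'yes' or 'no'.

Inversions (pairs i<j in row-major order where tile[i] > tile[j] > 0): 14
14 is even, so the puzzle is solvable.

Answer: yes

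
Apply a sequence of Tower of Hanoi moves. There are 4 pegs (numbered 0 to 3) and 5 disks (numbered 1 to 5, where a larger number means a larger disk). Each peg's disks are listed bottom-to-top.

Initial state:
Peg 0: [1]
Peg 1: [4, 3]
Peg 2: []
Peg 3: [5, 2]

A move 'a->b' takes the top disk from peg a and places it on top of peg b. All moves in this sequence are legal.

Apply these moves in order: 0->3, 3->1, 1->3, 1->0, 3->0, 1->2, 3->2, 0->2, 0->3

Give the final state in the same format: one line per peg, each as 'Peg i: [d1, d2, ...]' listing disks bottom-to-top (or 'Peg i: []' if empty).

Answer: Peg 0: []
Peg 1: []
Peg 2: [4, 2, 1]
Peg 3: [5, 3]

Derivation:
After move 1 (0->3):
Peg 0: []
Peg 1: [4, 3]
Peg 2: []
Peg 3: [5, 2, 1]

After move 2 (3->1):
Peg 0: []
Peg 1: [4, 3, 1]
Peg 2: []
Peg 3: [5, 2]

After move 3 (1->3):
Peg 0: []
Peg 1: [4, 3]
Peg 2: []
Peg 3: [5, 2, 1]

After move 4 (1->0):
Peg 0: [3]
Peg 1: [4]
Peg 2: []
Peg 3: [5, 2, 1]

After move 5 (3->0):
Peg 0: [3, 1]
Peg 1: [4]
Peg 2: []
Peg 3: [5, 2]

After move 6 (1->2):
Peg 0: [3, 1]
Peg 1: []
Peg 2: [4]
Peg 3: [5, 2]

After move 7 (3->2):
Peg 0: [3, 1]
Peg 1: []
Peg 2: [4, 2]
Peg 3: [5]

After move 8 (0->2):
Peg 0: [3]
Peg 1: []
Peg 2: [4, 2, 1]
Peg 3: [5]

After move 9 (0->3):
Peg 0: []
Peg 1: []
Peg 2: [4, 2, 1]
Peg 3: [5, 3]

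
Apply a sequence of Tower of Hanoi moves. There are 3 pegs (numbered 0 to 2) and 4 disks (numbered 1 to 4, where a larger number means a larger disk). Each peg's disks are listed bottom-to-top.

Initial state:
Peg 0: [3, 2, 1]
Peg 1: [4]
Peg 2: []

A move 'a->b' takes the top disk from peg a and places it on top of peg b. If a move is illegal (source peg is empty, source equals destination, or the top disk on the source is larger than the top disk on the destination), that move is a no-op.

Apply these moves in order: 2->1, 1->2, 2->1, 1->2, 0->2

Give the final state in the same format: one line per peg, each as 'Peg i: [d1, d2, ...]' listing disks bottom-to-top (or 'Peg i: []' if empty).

After move 1 (2->1):
Peg 0: [3, 2, 1]
Peg 1: [4]
Peg 2: []

After move 2 (1->2):
Peg 0: [3, 2, 1]
Peg 1: []
Peg 2: [4]

After move 3 (2->1):
Peg 0: [3, 2, 1]
Peg 1: [4]
Peg 2: []

After move 4 (1->2):
Peg 0: [3, 2, 1]
Peg 1: []
Peg 2: [4]

After move 5 (0->2):
Peg 0: [3, 2]
Peg 1: []
Peg 2: [4, 1]

Answer: Peg 0: [3, 2]
Peg 1: []
Peg 2: [4, 1]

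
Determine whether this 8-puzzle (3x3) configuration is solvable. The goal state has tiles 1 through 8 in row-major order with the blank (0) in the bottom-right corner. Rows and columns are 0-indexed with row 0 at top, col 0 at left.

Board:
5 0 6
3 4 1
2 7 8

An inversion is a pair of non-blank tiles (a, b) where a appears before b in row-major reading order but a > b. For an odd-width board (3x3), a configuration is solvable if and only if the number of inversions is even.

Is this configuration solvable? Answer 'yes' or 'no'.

Inversions (pairs i<j in row-major order where tile[i] > tile[j] > 0): 12
12 is even, so the puzzle is solvable.

Answer: yes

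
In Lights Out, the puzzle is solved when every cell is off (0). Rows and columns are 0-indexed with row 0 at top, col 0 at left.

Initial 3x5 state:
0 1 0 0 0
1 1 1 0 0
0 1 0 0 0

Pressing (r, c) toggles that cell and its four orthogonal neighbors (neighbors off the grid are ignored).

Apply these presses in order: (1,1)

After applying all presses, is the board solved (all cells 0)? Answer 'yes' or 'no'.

After press 1 at (1,1):
0 0 0 0 0
0 0 0 0 0
0 0 0 0 0

Lights still on: 0

Answer: yes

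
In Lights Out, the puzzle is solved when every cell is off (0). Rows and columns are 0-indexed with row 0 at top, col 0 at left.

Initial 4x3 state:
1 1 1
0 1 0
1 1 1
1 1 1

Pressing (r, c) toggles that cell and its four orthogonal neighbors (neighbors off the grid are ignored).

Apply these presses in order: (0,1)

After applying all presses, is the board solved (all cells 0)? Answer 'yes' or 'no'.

After press 1 at (0,1):
0 0 0
0 0 0
1 1 1
1 1 1

Lights still on: 6

Answer: no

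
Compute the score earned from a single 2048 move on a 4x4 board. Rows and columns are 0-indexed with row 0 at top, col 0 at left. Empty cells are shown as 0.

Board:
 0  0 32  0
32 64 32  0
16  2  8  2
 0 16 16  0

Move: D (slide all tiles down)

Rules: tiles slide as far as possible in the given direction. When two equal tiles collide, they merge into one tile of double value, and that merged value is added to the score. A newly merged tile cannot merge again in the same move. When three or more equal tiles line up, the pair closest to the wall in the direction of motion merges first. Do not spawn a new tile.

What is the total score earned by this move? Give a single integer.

Answer: 64

Derivation:
Slide down:
col 0: [0, 32, 16, 0] -> [0, 0, 32, 16]  score +0 (running 0)
col 1: [0, 64, 2, 16] -> [0, 64, 2, 16]  score +0 (running 0)
col 2: [32, 32, 8, 16] -> [0, 64, 8, 16]  score +64 (running 64)
col 3: [0, 0, 2, 0] -> [0, 0, 0, 2]  score +0 (running 64)
Board after move:
 0  0  0  0
 0 64 64  0
32  2  8  0
16 16 16  2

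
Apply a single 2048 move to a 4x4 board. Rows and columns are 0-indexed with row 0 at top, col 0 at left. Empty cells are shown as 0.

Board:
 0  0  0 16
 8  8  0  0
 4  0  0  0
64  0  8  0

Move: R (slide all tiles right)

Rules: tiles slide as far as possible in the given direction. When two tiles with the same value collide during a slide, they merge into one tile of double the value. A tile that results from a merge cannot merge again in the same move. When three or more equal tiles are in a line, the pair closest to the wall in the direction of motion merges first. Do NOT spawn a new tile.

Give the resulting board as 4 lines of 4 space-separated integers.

Slide right:
row 0: [0, 0, 0, 16] -> [0, 0, 0, 16]
row 1: [8, 8, 0, 0] -> [0, 0, 0, 16]
row 2: [4, 0, 0, 0] -> [0, 0, 0, 4]
row 3: [64, 0, 8, 0] -> [0, 0, 64, 8]

Answer:  0  0  0 16
 0  0  0 16
 0  0  0  4
 0  0 64  8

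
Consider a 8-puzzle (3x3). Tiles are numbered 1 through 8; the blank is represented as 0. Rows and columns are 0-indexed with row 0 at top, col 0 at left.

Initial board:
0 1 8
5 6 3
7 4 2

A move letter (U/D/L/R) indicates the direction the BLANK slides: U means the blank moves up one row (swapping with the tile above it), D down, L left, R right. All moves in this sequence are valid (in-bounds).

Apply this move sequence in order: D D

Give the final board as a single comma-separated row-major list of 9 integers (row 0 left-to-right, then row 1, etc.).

After move 1 (D):
5 1 8
0 6 3
7 4 2

After move 2 (D):
5 1 8
7 6 3
0 4 2

Answer: 5, 1, 8, 7, 6, 3, 0, 4, 2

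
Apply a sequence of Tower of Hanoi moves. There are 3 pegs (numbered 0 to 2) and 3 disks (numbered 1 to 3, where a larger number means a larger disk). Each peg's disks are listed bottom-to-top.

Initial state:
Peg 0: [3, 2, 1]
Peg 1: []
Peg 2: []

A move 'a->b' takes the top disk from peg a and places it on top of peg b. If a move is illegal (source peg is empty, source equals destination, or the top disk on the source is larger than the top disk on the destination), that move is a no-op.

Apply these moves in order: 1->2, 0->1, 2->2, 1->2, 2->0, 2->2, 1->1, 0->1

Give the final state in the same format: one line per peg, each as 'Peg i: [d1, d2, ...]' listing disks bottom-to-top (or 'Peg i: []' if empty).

After move 1 (1->2):
Peg 0: [3, 2, 1]
Peg 1: []
Peg 2: []

After move 2 (0->1):
Peg 0: [3, 2]
Peg 1: [1]
Peg 2: []

After move 3 (2->2):
Peg 0: [3, 2]
Peg 1: [1]
Peg 2: []

After move 4 (1->2):
Peg 0: [3, 2]
Peg 1: []
Peg 2: [1]

After move 5 (2->0):
Peg 0: [3, 2, 1]
Peg 1: []
Peg 2: []

After move 6 (2->2):
Peg 0: [3, 2, 1]
Peg 1: []
Peg 2: []

After move 7 (1->1):
Peg 0: [3, 2, 1]
Peg 1: []
Peg 2: []

After move 8 (0->1):
Peg 0: [3, 2]
Peg 1: [1]
Peg 2: []

Answer: Peg 0: [3, 2]
Peg 1: [1]
Peg 2: []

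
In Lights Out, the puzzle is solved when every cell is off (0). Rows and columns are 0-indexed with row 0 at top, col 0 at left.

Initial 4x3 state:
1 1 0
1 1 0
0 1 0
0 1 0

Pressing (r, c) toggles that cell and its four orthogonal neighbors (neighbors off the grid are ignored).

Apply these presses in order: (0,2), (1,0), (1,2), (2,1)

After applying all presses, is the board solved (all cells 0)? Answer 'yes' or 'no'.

Answer: yes

Derivation:
After press 1 at (0,2):
1 0 1
1 1 1
0 1 0
0 1 0

After press 2 at (1,0):
0 0 1
0 0 1
1 1 0
0 1 0

After press 3 at (1,2):
0 0 0
0 1 0
1 1 1
0 1 0

After press 4 at (2,1):
0 0 0
0 0 0
0 0 0
0 0 0

Lights still on: 0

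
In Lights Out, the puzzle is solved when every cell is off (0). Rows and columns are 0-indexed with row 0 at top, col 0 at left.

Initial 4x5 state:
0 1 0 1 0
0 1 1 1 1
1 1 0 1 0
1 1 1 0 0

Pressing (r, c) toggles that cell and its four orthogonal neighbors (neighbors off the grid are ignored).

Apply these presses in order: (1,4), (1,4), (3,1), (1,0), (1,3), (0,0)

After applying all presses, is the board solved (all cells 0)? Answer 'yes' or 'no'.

After press 1 at (1,4):
0 1 0 1 1
0 1 1 0 0
1 1 0 1 1
1 1 1 0 0

After press 2 at (1,4):
0 1 0 1 0
0 1 1 1 1
1 1 0 1 0
1 1 1 0 0

After press 3 at (3,1):
0 1 0 1 0
0 1 1 1 1
1 0 0 1 0
0 0 0 0 0

After press 4 at (1,0):
1 1 0 1 0
1 0 1 1 1
0 0 0 1 0
0 0 0 0 0

After press 5 at (1,3):
1 1 0 0 0
1 0 0 0 0
0 0 0 0 0
0 0 0 0 0

After press 6 at (0,0):
0 0 0 0 0
0 0 0 0 0
0 0 0 0 0
0 0 0 0 0

Lights still on: 0

Answer: yes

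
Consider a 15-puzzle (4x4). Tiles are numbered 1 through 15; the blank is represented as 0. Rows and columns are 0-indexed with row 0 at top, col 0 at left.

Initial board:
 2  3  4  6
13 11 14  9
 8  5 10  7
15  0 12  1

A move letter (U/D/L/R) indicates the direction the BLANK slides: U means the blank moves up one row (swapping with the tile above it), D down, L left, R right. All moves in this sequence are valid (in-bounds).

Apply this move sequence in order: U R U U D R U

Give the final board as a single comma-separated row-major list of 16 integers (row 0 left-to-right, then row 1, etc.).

Answer: 2, 3, 4, 0, 13, 11, 9, 6, 8, 10, 14, 7, 15, 5, 12, 1

Derivation:
After move 1 (U):
 2  3  4  6
13 11 14  9
 8  0 10  7
15  5 12  1

After move 2 (R):
 2  3  4  6
13 11 14  9
 8 10  0  7
15  5 12  1

After move 3 (U):
 2  3  4  6
13 11  0  9
 8 10 14  7
15  5 12  1

After move 4 (U):
 2  3  0  6
13 11  4  9
 8 10 14  7
15  5 12  1

After move 5 (D):
 2  3  4  6
13 11  0  9
 8 10 14  7
15  5 12  1

After move 6 (R):
 2  3  4  6
13 11  9  0
 8 10 14  7
15  5 12  1

After move 7 (U):
 2  3  4  0
13 11  9  6
 8 10 14  7
15  5 12  1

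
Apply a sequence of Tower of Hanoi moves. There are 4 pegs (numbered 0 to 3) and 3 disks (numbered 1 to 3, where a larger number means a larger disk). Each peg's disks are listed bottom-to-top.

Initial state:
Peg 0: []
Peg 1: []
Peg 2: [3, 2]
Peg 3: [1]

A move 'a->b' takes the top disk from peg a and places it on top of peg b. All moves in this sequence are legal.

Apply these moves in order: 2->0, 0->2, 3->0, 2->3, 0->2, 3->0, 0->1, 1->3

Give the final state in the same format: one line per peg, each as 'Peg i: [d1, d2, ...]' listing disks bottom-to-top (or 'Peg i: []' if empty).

Answer: Peg 0: []
Peg 1: []
Peg 2: [3, 1]
Peg 3: [2]

Derivation:
After move 1 (2->0):
Peg 0: [2]
Peg 1: []
Peg 2: [3]
Peg 3: [1]

After move 2 (0->2):
Peg 0: []
Peg 1: []
Peg 2: [3, 2]
Peg 3: [1]

After move 3 (3->0):
Peg 0: [1]
Peg 1: []
Peg 2: [3, 2]
Peg 3: []

After move 4 (2->3):
Peg 0: [1]
Peg 1: []
Peg 2: [3]
Peg 3: [2]

After move 5 (0->2):
Peg 0: []
Peg 1: []
Peg 2: [3, 1]
Peg 3: [2]

After move 6 (3->0):
Peg 0: [2]
Peg 1: []
Peg 2: [3, 1]
Peg 3: []

After move 7 (0->1):
Peg 0: []
Peg 1: [2]
Peg 2: [3, 1]
Peg 3: []

After move 8 (1->3):
Peg 0: []
Peg 1: []
Peg 2: [3, 1]
Peg 3: [2]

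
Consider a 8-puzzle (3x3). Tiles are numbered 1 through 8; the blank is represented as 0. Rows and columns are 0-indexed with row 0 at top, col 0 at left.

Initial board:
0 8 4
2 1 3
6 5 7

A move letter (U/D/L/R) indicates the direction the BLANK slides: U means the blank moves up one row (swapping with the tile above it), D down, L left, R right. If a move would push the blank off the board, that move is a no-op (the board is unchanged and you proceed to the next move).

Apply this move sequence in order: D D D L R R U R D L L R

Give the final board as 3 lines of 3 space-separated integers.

After move 1 (D):
2 8 4
0 1 3
6 5 7

After move 2 (D):
2 8 4
6 1 3
0 5 7

After move 3 (D):
2 8 4
6 1 3
0 5 7

After move 4 (L):
2 8 4
6 1 3
0 5 7

After move 5 (R):
2 8 4
6 1 3
5 0 7

After move 6 (R):
2 8 4
6 1 3
5 7 0

After move 7 (U):
2 8 4
6 1 0
5 7 3

After move 8 (R):
2 8 4
6 1 0
5 7 3

After move 9 (D):
2 8 4
6 1 3
5 7 0

After move 10 (L):
2 8 4
6 1 3
5 0 7

After move 11 (L):
2 8 4
6 1 3
0 5 7

After move 12 (R):
2 8 4
6 1 3
5 0 7

Answer: 2 8 4
6 1 3
5 0 7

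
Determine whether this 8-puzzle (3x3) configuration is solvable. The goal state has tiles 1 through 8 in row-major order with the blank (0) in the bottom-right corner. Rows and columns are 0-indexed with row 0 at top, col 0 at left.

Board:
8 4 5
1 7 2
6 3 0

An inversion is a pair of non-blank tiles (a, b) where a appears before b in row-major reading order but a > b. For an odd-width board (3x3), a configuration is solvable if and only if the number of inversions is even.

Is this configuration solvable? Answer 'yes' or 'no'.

Answer: no

Derivation:
Inversions (pairs i<j in row-major order where tile[i] > tile[j] > 0): 17
17 is odd, so the puzzle is not solvable.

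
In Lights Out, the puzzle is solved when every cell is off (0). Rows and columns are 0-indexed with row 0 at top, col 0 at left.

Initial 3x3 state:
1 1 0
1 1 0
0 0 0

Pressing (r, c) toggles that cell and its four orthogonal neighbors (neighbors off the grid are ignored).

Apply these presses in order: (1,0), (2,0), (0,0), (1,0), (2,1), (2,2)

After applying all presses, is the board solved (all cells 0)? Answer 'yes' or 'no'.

After press 1 at (1,0):
0 1 0
0 0 0
1 0 0

After press 2 at (2,0):
0 1 0
1 0 0
0 1 0

After press 3 at (0,0):
1 0 0
0 0 0
0 1 0

After press 4 at (1,0):
0 0 0
1 1 0
1 1 0

After press 5 at (2,1):
0 0 0
1 0 0
0 0 1

After press 6 at (2,2):
0 0 0
1 0 1
0 1 0

Lights still on: 3

Answer: no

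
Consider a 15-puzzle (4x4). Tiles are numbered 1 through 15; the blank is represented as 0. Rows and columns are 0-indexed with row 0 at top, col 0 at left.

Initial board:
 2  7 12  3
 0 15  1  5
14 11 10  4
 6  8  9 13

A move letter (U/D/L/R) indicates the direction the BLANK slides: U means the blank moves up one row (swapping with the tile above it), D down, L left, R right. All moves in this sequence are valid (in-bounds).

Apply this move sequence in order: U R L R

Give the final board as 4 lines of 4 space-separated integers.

After move 1 (U):
 0  7 12  3
 2 15  1  5
14 11 10  4
 6  8  9 13

After move 2 (R):
 7  0 12  3
 2 15  1  5
14 11 10  4
 6  8  9 13

After move 3 (L):
 0  7 12  3
 2 15  1  5
14 11 10  4
 6  8  9 13

After move 4 (R):
 7  0 12  3
 2 15  1  5
14 11 10  4
 6  8  9 13

Answer:  7  0 12  3
 2 15  1  5
14 11 10  4
 6  8  9 13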